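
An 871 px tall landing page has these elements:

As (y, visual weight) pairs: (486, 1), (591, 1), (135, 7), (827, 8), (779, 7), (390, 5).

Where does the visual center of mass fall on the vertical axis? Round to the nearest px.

y ≈ 553

Total weight = 1 + 1 + 7 + 8 + 7 + 5 = 29.
Σw·y = 16041; ȳ = 16041/29 ≈ 553.14.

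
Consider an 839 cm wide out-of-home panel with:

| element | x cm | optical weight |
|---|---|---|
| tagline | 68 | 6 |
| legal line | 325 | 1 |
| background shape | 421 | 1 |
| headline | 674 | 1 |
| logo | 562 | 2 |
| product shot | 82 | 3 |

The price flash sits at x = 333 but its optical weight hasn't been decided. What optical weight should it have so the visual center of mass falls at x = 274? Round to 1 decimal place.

Existing Σw = 14 (6 + 1 + 1 + 1 + 2 + 3); existing moment 6·68 + 1·325 + 1·421 + 1·674 + 2·562 + 3·82 = 3198.
For the centroid to hit 274: (3198 + w·333) / (14 + w) = 274.
Rearranging, w·(333 − 274) = 274·14 − 3198 = 638, so w ≈ 638/59 = 10.81.

w ≈ 10.8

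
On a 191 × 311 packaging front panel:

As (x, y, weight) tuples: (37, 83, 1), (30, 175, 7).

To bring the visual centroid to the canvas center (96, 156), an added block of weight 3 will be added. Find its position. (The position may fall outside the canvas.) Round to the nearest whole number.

(270, 136)

After adding the added block, total weight = 1 + 7 + 3 = 11.
x: target moment 11×96 = 1056; current 1·37 + 7·30 = 247; the added block supplies 809, so x = 809/3 ≈ 269.67.
y: target moment 11×156 = 1716; current 1·83 + 7·175 = 1308; the added block supplies 408, so y = 408/3 ≈ 136.00.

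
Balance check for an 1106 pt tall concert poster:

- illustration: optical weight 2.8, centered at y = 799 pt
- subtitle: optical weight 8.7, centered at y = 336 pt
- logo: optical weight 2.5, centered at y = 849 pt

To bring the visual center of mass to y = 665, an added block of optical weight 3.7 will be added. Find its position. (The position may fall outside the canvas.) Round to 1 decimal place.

With the added block, Σw becomes 2.8 + 8.7 + 2.5 + 3.7 = 17.7.
y: need Σw·y = 17.7·665 = 11770.5. Existing = 2.8·799 + 8.7·336 + 2.5·849 = 7282.9. Remainder 4487.6 / 3.7 ≈ 1212.86.

y ≈ 1212.9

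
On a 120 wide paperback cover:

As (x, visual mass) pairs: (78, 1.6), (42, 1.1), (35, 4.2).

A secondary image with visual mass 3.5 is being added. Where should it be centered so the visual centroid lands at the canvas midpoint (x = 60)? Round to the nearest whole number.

With the secondary image, Σw becomes 1.6 + 1.1 + 4.2 + 3.5 = 10.4.
x: need Σw·x = 10.4·60 = 624.0. Existing = 1.6·78 + 1.1·42 + 4.2·35 = 318.0. Remainder 306.0 / 3.5 ≈ 87.43.

x ≈ 87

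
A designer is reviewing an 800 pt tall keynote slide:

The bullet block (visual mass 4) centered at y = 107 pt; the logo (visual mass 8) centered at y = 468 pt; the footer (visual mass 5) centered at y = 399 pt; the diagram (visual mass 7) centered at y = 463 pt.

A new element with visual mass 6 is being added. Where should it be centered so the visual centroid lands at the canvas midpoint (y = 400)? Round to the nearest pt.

New total weight: (4 + 8 + 5 + 7) + 6 = 30.
Along y: (9408 + 6·y) / 30 = 400 (existing moment 4·107 + 8·468 + 5·399 + 7·463 = 9408) ⇒ y = (12000 − 9408) / 6 ≈ 432.00.

y ≈ 432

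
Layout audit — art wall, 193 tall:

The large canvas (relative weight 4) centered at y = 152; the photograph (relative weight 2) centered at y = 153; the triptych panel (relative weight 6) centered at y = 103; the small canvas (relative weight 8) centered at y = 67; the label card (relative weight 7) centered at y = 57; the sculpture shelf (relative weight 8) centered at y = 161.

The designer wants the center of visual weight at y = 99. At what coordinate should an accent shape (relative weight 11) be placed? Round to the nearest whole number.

New total weight: (4 + 2 + 6 + 8 + 7 + 8) + 11 = 46.
y: need Σw·y = 46·99 = 4554. Existing = 4·152 + 2·153 + 6·103 + 8·67 + 7·57 + 8·161 = 3755. Remainder 799 / 11 ≈ 72.64.

y ≈ 73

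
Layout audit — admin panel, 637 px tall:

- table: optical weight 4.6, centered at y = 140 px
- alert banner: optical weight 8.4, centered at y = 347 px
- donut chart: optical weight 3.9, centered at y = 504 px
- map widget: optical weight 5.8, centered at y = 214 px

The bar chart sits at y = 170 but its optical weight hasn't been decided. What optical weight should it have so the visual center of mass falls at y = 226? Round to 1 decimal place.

Known weights sum to 4.6 + 8.4 + 3.9 + 5.8 = 22.7; their moment is 4.6·140 + 8.4·347 + 3.9·504 + 5.8·214 = 6765.6.
Set Σw·y/Σw = 226: (6765.6 + 170w) = 226·(22.7 + w).
Solving: w = (226·22.7 − 6765.6) / (170 − 226) = -1635.4 / -56 ≈ 29.20.

w ≈ 29.2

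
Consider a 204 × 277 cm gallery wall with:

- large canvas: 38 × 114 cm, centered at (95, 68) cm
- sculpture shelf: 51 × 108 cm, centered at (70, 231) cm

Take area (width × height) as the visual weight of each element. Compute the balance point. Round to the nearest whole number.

Areas: large canvas 38·114 = 4332, sculpture shelf 51·108 = 5508. Total weight = 9840.
x-moment: 4332·95 + 5508·70 = 797100; centroid 797100/9840 ≈ 81.01.
y-moment: 4332·68 + 5508·231 = 1566924; centroid 1566924/9840 ≈ 159.24.

(81, 159)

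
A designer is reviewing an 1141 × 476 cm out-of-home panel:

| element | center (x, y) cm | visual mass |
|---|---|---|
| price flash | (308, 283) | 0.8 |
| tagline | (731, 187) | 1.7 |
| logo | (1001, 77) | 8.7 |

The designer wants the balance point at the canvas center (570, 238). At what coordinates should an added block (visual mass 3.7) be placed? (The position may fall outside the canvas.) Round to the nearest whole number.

(-461, 630)

With the added block, Σw becomes 0.8 + 1.7 + 8.7 + 3.7 = 14.9.
Along x: (10197.8 + 3.7·x) / 14.9 = 570 (existing moment 0.8·308 + 1.7·731 + 8.7·1001 = 10197.8) ⇒ x = (8493.0 − 10197.8) / 3.7 ≈ -460.76.
Along y: (1214.2 + 3.7·y) / 14.9 = 238 (existing moment 0.8·283 + 1.7·187 + 8.7·77 = 1214.2) ⇒ y = (3546.2 − 1214.2) / 3.7 ≈ 630.27.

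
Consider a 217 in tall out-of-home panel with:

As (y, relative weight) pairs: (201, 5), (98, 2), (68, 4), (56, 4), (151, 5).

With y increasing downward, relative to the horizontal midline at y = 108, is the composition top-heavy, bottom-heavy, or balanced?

Weights sum to 5 + 2 + 4 + 4 + 5 = 20.
y: (5·201 + 2·98 + 4·68 + 4·56 + 5·151) / 20 = 2452 / 20 ≈ 122.60
122.6 lies below (larger y than) the midline 108, so the layout is bottom-heavy.

bottom-heavy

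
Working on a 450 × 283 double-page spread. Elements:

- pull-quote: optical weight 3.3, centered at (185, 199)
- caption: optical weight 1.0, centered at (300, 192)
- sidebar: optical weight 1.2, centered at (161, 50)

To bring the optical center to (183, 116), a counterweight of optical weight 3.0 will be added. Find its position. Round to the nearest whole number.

(151, 26)

With the counterweight, Σw becomes 3.3 + 1.0 + 1.2 + 3.0 = 8.5.
Along x: (1103.7 + 3.0·x) / 8.5 = 183 (existing moment 3.3·185 + 1.0·300 + 1.2·161 = 1103.7) ⇒ x = (1555.5 − 1103.7) / 3.0 ≈ 150.60.
Along y: (908.7 + 3.0·y) / 8.5 = 116 (existing moment 3.3·199 + 1.0·192 + 1.2·50 = 908.7) ⇒ y = (986.0 − 908.7) / 3.0 ≈ 25.77.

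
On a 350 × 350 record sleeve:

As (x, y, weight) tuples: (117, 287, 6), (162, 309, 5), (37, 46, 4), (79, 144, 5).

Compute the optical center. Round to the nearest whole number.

Total weight = 6 + 5 + 4 + 5 = 20.
Σw·x = 6·117 + 5·162 + 4·37 + 5·79 = 2055, so x̄ = 2055/20 ≈ 102.75.
Σw·y = 6·287 + 5·309 + 4·46 + 5·144 = 4171, so ȳ = 4171/20 ≈ 208.55.

(103, 209)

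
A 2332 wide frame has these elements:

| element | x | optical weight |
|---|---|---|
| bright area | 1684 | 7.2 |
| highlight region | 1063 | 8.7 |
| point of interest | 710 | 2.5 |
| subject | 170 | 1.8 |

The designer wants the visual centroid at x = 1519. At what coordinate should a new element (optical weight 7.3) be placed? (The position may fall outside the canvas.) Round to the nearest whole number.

x ≈ 2509

New total weight: (7.2 + 8.7 + 2.5 + 1.8) + 7.3 = 27.5.
x: target moment 27.5×1519 = 41772.5; current 7.2·1684 + 8.7·1063 + 2.5·710 + 1.8·170 = 23453.9; the new element supplies 18318.6, so x = 18318.6/7.3 ≈ 2509.40.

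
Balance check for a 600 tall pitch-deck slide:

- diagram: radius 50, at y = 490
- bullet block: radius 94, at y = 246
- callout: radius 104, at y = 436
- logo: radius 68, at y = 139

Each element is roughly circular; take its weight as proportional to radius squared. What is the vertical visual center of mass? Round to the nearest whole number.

Weights ∝ r²: diagram 50² = 2500, bullet block 94² = 8836, callout 104² = 10816, logo 68² = 4624; Σw = 26776.
y-moment: 2500·490 + 8836·246 + 10816·436 + 4624·139 = 8757168; centroid 8757168/26776 ≈ 327.05.

y ≈ 327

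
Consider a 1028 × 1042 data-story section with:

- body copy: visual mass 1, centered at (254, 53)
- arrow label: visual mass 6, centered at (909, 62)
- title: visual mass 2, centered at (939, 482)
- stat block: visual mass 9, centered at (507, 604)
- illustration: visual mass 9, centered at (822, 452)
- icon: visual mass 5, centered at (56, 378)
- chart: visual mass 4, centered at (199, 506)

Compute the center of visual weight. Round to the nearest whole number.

Σw = 1 + 6 + 2 + 9 + 9 + 5 + 4 = 36.
Σw·x = 20623; x̄ = 20623/36 ≈ 572.86.
Σw·y = 14807; ȳ = 14807/36 ≈ 411.31.

(573, 411)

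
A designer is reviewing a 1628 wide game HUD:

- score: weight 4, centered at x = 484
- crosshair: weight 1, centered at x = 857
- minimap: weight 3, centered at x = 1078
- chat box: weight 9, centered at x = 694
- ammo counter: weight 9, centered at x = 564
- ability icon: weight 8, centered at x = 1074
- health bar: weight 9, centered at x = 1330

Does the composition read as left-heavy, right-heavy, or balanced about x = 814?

right-heavy

Total weight = 4 + 1 + 3 + 9 + 9 + 8 + 9 = 43.
x: moment 37911 / weight 43 ≈ 881.65
881.7 vs midline 814 → right-heavy.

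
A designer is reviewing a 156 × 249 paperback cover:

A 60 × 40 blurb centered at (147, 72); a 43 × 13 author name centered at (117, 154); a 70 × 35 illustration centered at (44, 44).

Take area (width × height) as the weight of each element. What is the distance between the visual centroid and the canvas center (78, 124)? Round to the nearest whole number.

≈ 59

Taking area as weight: blurb 60·40 = 2400, author name 43·13 = 559, illustration 70·35 = 2450. Sum 5409.
Σw·x = 2400·147 + 559·117 + 2450·44 = 526003, so x̄ = 526003/5409 ≈ 97.25.
Σw·y = 2400·72 + 559·154 + 2450·44 = 366686, so ȳ = 366686/5409 ≈ 67.79.
Relative to (78, 124): Δ = (19.25, -56.21); |Δ| = √(19.25² + -56.21²) ≈ 59.41.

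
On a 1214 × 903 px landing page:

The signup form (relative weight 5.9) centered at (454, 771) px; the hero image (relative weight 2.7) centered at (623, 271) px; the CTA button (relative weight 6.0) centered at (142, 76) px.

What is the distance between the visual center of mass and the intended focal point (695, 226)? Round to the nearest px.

Total weight = 5.9 + 2.7 + 6.0 = 14.6.
x: (5.9·454 + 2.7·623 + 6.0·142) / 14.6 = 5212.7 / 14.6 ≈ 357.03
y: (5.9·771 + 2.7·271 + 6.0·76) / 14.6 = 5736.6 / 14.6 ≈ 392.92
Relative to (695, 226): Δ = (-337.97, 166.92); |Δ| = √(-337.97² + 166.92²) ≈ 376.94.

≈ 377 px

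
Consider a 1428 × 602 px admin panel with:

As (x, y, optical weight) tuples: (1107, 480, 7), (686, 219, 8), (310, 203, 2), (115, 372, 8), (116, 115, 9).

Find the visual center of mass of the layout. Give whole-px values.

Σw = 7 + 8 + 2 + 8 + 9 = 34.
Σw·x = 7·1107 + 8·686 + 2·310 + 8·115 + 9·116 = 15821, so x̄ = 15821/34 ≈ 465.32.
Σw·y = 7·480 + 8·219 + 2·203 + 8·372 + 9·115 = 9529, so ȳ = 9529/34 ≈ 280.26.

(465, 280)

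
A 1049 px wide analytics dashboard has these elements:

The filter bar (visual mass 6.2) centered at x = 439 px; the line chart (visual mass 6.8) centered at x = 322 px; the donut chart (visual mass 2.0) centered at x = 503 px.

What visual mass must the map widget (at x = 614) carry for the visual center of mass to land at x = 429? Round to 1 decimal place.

Existing Σw = 15.0 (6.2 + 6.8 + 2.0); existing moment 6.2·439 + 6.8·322 + 2.0·503 = 5917.4.
Balance at x = 429 requires (5917.4 + w·614) / (15.0 + w) = 429.
Solving: w = (429·15.0 − 5917.4) / (614 − 429) = 517.6 / 185 ≈ 2.80.

w ≈ 2.8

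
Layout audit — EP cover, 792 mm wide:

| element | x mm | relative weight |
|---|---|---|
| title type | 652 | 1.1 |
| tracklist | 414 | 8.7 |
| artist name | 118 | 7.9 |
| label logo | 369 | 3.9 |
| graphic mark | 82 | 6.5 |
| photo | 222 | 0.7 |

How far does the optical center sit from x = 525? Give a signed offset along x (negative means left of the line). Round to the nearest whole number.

Total weight = 1.1 + 8.7 + 7.9 + 3.9 + 6.5 + 0.7 = 28.8.
Σw·x = 7378.7; x̄ = 7378.7/28.8 ≈ 256.20.
Against x = 525, that's 256.20 − 525 = -268.80.

≈ -269 mm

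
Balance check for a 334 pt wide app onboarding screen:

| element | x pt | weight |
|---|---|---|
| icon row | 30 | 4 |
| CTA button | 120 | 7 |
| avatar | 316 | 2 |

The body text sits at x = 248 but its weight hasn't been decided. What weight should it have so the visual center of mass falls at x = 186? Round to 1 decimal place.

w ≈ 13.3

Known weights sum to 4 + 7 + 2 = 13; their moment is 4·30 + 7·120 + 2·316 = 1592.
For the centroid to hit 186: (1592 + w·248) / (13 + w) = 186.
So w = (186·13 − 1592)/(248 − 186) = 826/62 ≈ 13.32.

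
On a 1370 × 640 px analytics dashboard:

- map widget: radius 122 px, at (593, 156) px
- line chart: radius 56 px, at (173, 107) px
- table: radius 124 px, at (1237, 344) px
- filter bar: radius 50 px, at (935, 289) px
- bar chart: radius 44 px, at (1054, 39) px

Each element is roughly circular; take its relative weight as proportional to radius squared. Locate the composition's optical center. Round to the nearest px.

(866, 231)

Weights ∝ r²: map widget 122² = 14884, line chart 56² = 3136, table 124² = 15376, filter bar 50² = 2500, bar chart 44² = 1936; Σw = 37832.
x: (14884·593 + 3136·173 + 15376·1237 + 2500·935 + 1936·1054) / 37832 = 32766896 / 37832 ≈ 866.12
y: (14884·156 + 3136·107 + 15376·344 + 2500·289 + 1936·39) / 37832 = 8744804 / 37832 ≈ 231.15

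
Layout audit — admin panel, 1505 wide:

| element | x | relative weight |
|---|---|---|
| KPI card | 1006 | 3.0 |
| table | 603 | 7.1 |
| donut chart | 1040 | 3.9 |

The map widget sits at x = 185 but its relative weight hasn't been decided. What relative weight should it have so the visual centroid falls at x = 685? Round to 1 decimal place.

w ≈ 3.5

Existing Σw = 14.0 (3.0 + 7.1 + 3.9); existing moment 3.0·1006 + 7.1·603 + 3.9·1040 = 11355.3.
For the centroid to hit 685: (11355.3 + w·185) / (14.0 + w) = 685.
Rearranging, w·(185 − 685) = 685·14.0 − 11355.3 = -1765.3, so w ≈ -1765.3/-500 = 3.53.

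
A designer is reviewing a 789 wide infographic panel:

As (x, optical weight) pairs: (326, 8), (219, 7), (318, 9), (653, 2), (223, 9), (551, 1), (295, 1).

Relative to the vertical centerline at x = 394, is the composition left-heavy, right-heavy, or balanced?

left-heavy

Total weight = 8 + 7 + 9 + 2 + 9 + 1 + 1 = 37.
x: moment 11162 / weight 37 ≈ 301.68
301.7 vs midline 394 → left-heavy.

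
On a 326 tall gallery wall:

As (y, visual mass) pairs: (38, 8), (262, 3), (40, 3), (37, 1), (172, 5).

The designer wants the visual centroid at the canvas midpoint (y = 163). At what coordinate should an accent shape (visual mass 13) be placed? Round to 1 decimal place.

After adding the accent shape, total weight = 8 + 3 + 3 + 1 + 5 + 13 = 33.
Along y: (2107 + 13·y) / 33 = 163 (existing moment 8·38 + 3·262 + 3·40 + 1·37 + 5·172 = 2107) ⇒ y = (5379 − 2107) / 13 ≈ 251.69.

y ≈ 251.7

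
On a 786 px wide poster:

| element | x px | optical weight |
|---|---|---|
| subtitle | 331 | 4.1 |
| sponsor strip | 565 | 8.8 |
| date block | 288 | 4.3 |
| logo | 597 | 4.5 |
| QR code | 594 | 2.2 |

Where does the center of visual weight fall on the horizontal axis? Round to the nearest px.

Total weight = 4.1 + 8.8 + 4.3 + 4.5 + 2.2 = 23.9.
Σw·x = 4.1·331 + 8.8·565 + 4.3·288 + 4.5·597 + 2.2·594 = 11560.8, so x̄ = 11560.8/23.9 ≈ 483.72.

x ≈ 484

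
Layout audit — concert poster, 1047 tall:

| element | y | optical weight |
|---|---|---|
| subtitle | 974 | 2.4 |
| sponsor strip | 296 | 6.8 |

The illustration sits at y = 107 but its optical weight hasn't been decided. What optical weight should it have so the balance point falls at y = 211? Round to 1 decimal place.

w ≈ 23.2

Fixed elements: Σw = 2.4 + 6.8 = 9.2, Σw·y = 2.4·974 + 6.8·296 = 4350.4.
Balance at y = 211 requires (4350.4 + w·107) / (9.2 + w) = 211.
Solving: w = (211·9.2 − 4350.4) / (107 − 211) = -2409.2 / -104 ≈ 23.17.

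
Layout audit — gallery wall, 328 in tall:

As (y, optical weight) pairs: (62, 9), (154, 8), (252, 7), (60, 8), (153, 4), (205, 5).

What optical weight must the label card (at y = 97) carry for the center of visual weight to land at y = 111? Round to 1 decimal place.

Known weights sum to 9 + 8 + 7 + 8 + 4 + 5 = 41; their moment is 9·62 + 8·154 + 7·252 + 8·60 + 4·153 + 5·205 = 5671.
Balance at y = 111 requires (5671 + w·97) / (41 + w) = 111.
So w = (111·41 − 5671)/(97 − 111) = -1120/-14 ≈ 80.00.

w ≈ 80.0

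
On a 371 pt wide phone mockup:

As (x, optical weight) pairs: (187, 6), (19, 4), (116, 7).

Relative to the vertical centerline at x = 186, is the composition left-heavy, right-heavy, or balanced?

Σw = 6 + 4 + 7 = 17.
x-moment: 6·187 + 4·19 + 7·116 = 2010; centroid 2010/17 ≈ 118.24.
118.2 lies left of the midline 186, so the layout is left-heavy.

left-heavy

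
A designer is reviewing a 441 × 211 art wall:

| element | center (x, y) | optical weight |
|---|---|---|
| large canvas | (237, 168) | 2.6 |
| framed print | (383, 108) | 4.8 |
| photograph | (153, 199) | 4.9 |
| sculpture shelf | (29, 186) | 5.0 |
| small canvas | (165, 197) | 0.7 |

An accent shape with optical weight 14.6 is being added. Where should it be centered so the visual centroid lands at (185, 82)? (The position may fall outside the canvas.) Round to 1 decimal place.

(175.8, -22.3)

After adding the accent shape, total weight = 2.6 + 4.8 + 4.9 + 5.0 + 0.7 + 14.6 = 32.6.
Along x: (3464.8 + 14.6·x) / 32.6 = 185 (existing moment 2.6·237 + 4.8·383 + 4.9·153 + 5.0·29 + 0.7·165 = 3464.8) ⇒ x = (6031.0 − 3464.8) / 14.6 ≈ 175.77.
Along y: (2998.2 + 14.6·y) / 32.6 = 82 (existing moment 2.6·168 + 4.8·108 + 4.9·199 + 5.0·186 + 0.7·197 = 2998.2) ⇒ y = (2673.2 − 2998.2) / 14.6 ≈ -22.26.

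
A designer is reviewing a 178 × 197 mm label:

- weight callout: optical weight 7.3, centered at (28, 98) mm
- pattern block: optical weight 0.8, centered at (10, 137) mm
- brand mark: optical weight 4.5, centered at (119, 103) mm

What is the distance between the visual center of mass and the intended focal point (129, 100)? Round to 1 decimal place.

≈ 69.7 mm

Σw = 7.3 + 0.8 + 4.5 = 12.6.
x-moment: 7.3·28 + 0.8·10 + 4.5·119 = 747.9; centroid 747.9/12.6 ≈ 59.36.
y-moment: 7.3·98 + 0.8·137 + 4.5·103 = 1288.5; centroid 1288.5/12.6 ≈ 102.26.
Offset from (129, 100): Δx ≈ -69.64, Δy ≈ 2.26; distance = √(Δx² + Δy²) ≈ 69.68.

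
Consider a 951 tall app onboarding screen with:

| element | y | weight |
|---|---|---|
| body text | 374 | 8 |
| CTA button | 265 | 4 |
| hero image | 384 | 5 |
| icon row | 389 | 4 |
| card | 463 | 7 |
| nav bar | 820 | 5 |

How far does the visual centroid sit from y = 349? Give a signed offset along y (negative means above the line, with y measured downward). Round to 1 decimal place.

≈ 101.6

Weights sum to 8 + 4 + 5 + 4 + 7 + 5 = 33.
Σw·y = 14869; ȳ = 14869/33 ≈ 450.58.
Difference: 450.58 − 349 ≈ 101.58.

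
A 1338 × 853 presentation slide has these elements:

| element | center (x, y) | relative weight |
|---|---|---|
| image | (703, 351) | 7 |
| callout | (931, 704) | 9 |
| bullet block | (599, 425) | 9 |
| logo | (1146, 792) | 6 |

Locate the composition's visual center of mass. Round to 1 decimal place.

(824.7, 560.3)

Weights sum to 7 + 9 + 9 + 6 = 31.
Σw·x = 7·703 + 9·931 + 9·599 + 6·1146 = 25567, so x̄ = 25567/31 ≈ 824.74.
Σw·y = 7·351 + 9·704 + 9·425 + 6·792 = 17370, so ȳ = 17370/31 ≈ 560.32.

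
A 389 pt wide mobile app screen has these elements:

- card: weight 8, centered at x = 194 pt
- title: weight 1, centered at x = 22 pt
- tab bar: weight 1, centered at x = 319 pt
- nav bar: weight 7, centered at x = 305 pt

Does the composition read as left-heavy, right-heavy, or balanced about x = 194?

right-heavy

Σw = 8 + 1 + 1 + 7 = 17.
x: (8·194 + 1·22 + 1·319 + 7·305) / 17 = 4028 / 17 ≈ 236.94
236.9 lies right of the midline 194, so the layout is right-heavy.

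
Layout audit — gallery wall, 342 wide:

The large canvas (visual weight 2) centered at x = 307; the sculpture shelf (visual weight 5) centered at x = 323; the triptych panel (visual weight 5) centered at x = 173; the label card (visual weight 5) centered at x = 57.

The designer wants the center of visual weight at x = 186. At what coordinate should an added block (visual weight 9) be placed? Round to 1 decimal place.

After adding the added block, total weight = 2 + 5 + 5 + 5 + 9 = 26.
Along x: (3379 + 9·x) / 26 = 186 (existing moment 2·307 + 5·323 + 5·173 + 5·57 = 3379) ⇒ x = (4836 − 3379) / 9 ≈ 161.89.

x ≈ 161.9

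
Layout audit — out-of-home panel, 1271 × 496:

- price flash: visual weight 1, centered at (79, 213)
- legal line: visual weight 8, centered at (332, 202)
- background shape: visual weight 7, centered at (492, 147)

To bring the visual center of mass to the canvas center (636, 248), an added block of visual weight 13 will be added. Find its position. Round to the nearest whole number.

(943, 333)

With the added block, Σw becomes 1 + 8 + 7 + 13 = 29.
x: need Σw·x = 29·636 = 18444. Existing = 1·79 + 8·332 + 7·492 = 6179. Remainder 12265 / 13 ≈ 943.46.
y: need Σw·y = 29·248 = 7192. Existing = 1·213 + 8·202 + 7·147 = 2858. Remainder 4334 / 13 ≈ 333.38.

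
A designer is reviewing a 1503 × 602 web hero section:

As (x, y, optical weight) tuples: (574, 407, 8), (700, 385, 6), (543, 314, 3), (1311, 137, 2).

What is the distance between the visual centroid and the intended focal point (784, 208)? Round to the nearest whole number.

Total weight = 8 + 6 + 3 + 2 = 19.
x-moment: 8·574 + 6·700 + 3·543 + 2·1311 = 13043; centroid 13043/19 ≈ 686.47.
y-moment: 8·407 + 6·385 + 3·314 + 2·137 = 6782; centroid 6782/19 ≈ 356.95.
From (784, 208): dx = -97.53, dy = 148.95, so the distance is √(dx²+dy²) ≈ 178.04.

≈ 178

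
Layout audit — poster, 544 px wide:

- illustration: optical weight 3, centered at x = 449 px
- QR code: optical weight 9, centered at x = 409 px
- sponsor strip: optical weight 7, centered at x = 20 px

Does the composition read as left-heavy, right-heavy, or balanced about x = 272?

Total weight = 3 + 9 + 7 = 19.
Σw·x = 3·449 + 9·409 + 7·20 = 5168, so x̄ = 5168/19 ≈ 272.00.
The centroid 272.00 matches the midline at 272, so the layout is balanced.

balanced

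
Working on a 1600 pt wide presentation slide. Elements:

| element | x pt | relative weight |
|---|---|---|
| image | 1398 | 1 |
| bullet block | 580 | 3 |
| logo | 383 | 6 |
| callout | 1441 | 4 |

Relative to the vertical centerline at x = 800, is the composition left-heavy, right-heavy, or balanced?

Weights sum to 1 + 3 + 6 + 4 = 14.
Σw·x = 1·1398 + 3·580 + 6·383 + 4·1441 = 11200, so x̄ = 11200/14 ≈ 800.00.
The centroid 800.00 matches the midline at 800, so the layout is balanced.

balanced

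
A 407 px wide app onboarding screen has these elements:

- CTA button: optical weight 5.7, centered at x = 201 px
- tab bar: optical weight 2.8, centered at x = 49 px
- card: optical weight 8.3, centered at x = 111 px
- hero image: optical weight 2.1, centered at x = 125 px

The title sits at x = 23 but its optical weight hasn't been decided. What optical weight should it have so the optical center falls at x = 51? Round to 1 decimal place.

w ≈ 53.7

Fixed elements: Σw = 5.7 + 2.8 + 8.3 + 2.1 = 18.9, Σw·x = 5.7·201 + 2.8·49 + 8.3·111 + 2.1·125 = 2466.7.
For the centroid to hit 51: (2466.7 + w·23) / (18.9 + w) = 51.
So w = (51·18.9 − 2466.7)/(23 − 51) = -1502.8/-28 ≈ 53.67.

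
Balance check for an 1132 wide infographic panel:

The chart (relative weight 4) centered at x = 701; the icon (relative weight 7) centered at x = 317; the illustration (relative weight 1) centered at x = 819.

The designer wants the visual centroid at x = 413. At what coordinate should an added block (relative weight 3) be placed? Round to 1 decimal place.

After adding the added block, total weight = 4 + 7 + 1 + 3 = 15.
x: need Σw·x = 15·413 = 6195. Existing = 4·701 + 7·317 + 1·819 = 5842. Remainder 353 / 3 ≈ 117.67.

x ≈ 117.7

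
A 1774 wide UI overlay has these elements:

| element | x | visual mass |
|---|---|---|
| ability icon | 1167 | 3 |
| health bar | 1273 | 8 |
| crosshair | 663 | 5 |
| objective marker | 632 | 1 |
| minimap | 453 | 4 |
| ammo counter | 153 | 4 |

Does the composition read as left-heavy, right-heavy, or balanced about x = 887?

Σw = 3 + 8 + 5 + 1 + 4 + 4 = 25.
Σw·x = 20056; x̄ = 20056/25 ≈ 802.24.
802.2 vs midline 887 → left-heavy.

left-heavy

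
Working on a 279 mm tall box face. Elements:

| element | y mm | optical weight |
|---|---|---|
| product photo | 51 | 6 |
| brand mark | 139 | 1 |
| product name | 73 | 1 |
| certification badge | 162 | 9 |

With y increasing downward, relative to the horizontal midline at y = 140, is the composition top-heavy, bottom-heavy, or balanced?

Total weight = 6 + 1 + 1 + 9 = 17.
y: (6·51 + 1·139 + 1·73 + 9·162) / 17 = 1976 / 17 ≈ 116.24
116.2 lies above (smaller y than) the midline 140, so the layout is top-heavy.

top-heavy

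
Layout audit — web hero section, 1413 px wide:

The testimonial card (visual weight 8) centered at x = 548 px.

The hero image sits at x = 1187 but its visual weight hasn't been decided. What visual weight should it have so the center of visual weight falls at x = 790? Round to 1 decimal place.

The single fixed element contributes weight 8, moment 8·548 = 4384.
For the centroid to hit 790: (4384 + w·1187) / (8 + w) = 790.
Rearranging, w·(1187 − 790) = 790·8 − 4384 = 1936, so w ≈ 1936/397 = 4.88.

w ≈ 4.9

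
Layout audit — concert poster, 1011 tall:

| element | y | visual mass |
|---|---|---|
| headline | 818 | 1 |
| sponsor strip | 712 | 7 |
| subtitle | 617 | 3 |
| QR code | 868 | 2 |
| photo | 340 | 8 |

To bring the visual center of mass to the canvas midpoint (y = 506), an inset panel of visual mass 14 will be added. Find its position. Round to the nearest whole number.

y ≈ 400

New total weight: (1 + 7 + 3 + 2 + 8) + 14 = 35.
y: target moment 35×506 = 17710; current 1·818 + 7·712 + 3·617 + 2·868 + 8·340 = 12109; the inset panel supplies 5601, so y = 5601/14 ≈ 400.07.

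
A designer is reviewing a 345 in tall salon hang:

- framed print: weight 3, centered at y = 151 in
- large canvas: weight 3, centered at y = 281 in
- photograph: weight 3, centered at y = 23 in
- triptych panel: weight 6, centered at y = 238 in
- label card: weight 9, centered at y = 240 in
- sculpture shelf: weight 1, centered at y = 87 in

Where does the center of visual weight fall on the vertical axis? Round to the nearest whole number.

Total weight = 3 + 3 + 3 + 6 + 9 + 1 = 25.
y: moment 5040 / weight 25 ≈ 201.60

y ≈ 202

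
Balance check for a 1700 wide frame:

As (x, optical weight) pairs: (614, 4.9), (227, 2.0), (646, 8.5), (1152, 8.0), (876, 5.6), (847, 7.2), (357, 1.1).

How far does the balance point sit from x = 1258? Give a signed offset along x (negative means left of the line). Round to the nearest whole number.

Weights sum to 4.9 + 2.0 + 8.5 + 8.0 + 5.6 + 7.2 + 1.1 = 37.3.
Σw·x = 29566.3; x̄ = 29566.3/37.3 ≈ 792.66.
Difference: 792.66 − 1258 ≈ -465.34.

≈ -465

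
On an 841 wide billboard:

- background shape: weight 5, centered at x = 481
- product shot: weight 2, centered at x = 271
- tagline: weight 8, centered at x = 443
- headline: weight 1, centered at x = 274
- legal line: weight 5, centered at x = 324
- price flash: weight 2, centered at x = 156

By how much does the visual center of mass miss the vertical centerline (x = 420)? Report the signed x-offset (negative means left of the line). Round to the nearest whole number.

≈ -42

Weights sum to 5 + 2 + 8 + 1 + 5 + 2 = 23.
Σw·x = 5·481 + 2·271 + 8·443 + 1·274 + 5·324 + 2·156 = 8697, so x̄ = 8697/23 ≈ 378.13.
Against x = 420, that's 378.13 − 420 = -41.87.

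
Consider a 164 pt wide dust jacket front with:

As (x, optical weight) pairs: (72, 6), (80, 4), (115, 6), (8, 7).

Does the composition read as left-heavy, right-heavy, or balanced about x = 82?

left-heavy

Σw = 6 + 4 + 6 + 7 = 23.
x: (6·72 + 4·80 + 6·115 + 7·8) / 23 = 1498 / 23 ≈ 65.13
65.1 vs midline 82 → left-heavy.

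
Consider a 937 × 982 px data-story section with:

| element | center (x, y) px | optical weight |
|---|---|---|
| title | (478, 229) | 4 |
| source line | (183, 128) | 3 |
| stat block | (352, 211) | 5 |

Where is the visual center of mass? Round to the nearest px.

(352, 196)

Total weight = 4 + 3 + 5 = 12.
x: (4·478 + 3·183 + 5·352) / 12 = 4221 / 12 ≈ 351.75
y: (4·229 + 3·128 + 5·211) / 12 = 2355 / 12 ≈ 196.25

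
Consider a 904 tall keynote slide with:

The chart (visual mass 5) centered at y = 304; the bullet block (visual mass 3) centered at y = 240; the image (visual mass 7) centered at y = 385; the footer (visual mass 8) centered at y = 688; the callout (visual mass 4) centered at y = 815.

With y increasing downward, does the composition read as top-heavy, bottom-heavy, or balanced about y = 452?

bottom-heavy

Σw = 5 + 3 + 7 + 8 + 4 = 27.
y-moment: 5·304 + 3·240 + 7·385 + 8·688 + 4·815 = 13699; centroid 13699/27 ≈ 507.37.
Since 507.4 is below (larger y than) 452, the composition reads bottom-heavy.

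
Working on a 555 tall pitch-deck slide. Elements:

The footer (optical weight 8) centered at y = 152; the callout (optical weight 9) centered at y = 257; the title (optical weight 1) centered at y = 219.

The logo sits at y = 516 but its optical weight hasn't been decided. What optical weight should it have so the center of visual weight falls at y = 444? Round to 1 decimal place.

Known weights sum to 8 + 9 + 1 = 18; their moment is 8·152 + 9·257 + 1·219 = 3748.
Set Σw·y/Σw = 444: (3748 + 516w) = 444·(18 + w).
Rearranging, w·(516 − 444) = 444·18 − 3748 = 4244, so w ≈ 4244/72 = 58.94.

w ≈ 58.9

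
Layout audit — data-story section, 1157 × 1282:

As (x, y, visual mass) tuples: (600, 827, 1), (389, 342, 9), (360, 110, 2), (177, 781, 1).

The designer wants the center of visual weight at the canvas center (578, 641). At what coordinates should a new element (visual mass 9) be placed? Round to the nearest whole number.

(858, 1022)

New total weight: (1 + 9 + 2 + 1) + 9 = 22.
x: need Σw·x = 22·578 = 12716. Existing = 1·600 + 9·389 + 2·360 + 1·177 = 4998. Remainder 7718 / 9 ≈ 857.56.
y: need Σw·y = 22·641 = 14102. Existing = 1·827 + 9·342 + 2·110 + 1·781 = 4906. Remainder 9196 / 9 ≈ 1021.78.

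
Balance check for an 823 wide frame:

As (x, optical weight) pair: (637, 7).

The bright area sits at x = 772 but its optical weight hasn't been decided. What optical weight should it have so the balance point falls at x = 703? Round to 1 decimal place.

The single fixed element contributes weight 7, moment 7·637 = 4459.
Set Σw·x/Σw = 703: (4459 + 772w) = 703·(7 + w).
Solving: w = (703·7 − 4459) / (772 − 703) = 462 / 69 ≈ 6.70.

w ≈ 6.7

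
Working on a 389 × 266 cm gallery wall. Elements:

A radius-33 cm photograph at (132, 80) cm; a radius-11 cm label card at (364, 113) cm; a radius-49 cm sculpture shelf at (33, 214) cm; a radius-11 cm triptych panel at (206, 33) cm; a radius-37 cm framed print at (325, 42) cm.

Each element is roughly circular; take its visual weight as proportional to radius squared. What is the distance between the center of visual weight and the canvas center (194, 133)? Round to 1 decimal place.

≈ 49.5 cm

r² weights: photograph 33² = 1089, label card 11² = 121, sculpture shelf 49² = 2401, triptych panel 11² = 121, framed print 37² = 1369. Total = 5101.
Σw·x = 1089·132 + 121·364 + 2401·33 + 121·206 + 1369·325 = 736876, so x̄ = 736876/5101 ≈ 144.46.
Σw·y = 1089·80 + 121·113 + 2401·214 + 121·33 + 1369·42 = 676098, so ȳ = 676098/5101 ≈ 132.54.
Offset from (194, 133): Δx ≈ -49.54, Δy ≈ -0.46; distance = √(Δx² + Δy²) ≈ 49.54.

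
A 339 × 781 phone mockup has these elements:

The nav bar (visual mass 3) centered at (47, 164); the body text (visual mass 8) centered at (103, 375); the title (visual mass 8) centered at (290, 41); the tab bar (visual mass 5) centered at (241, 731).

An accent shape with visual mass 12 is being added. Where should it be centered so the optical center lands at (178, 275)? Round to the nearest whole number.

With the accent shape, Σw becomes 3 + 8 + 8 + 5 + 12 = 36.
x: target moment 36×178 = 6408; current 3·47 + 8·103 + 8·290 + 5·241 = 4490; the accent shape supplies 1918, so x = 1918/12 ≈ 159.83.
y: target moment 36×275 = 9900; current 3·164 + 8·375 + 8·41 + 5·731 = 7475; the accent shape supplies 2425, so y = 2425/12 ≈ 202.08.

(160, 202)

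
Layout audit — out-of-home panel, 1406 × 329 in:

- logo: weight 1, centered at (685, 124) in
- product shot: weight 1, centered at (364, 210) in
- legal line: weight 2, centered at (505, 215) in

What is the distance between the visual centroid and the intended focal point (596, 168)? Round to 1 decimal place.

≈ 84.4 in

Weights sum to 1 + 1 + 2 = 4.
x: (1·685 + 1·364 + 2·505) / 4 = 2059 / 4 ≈ 514.75
y: (1·124 + 1·210 + 2·215) / 4 = 764 / 4 ≈ 191.00
Relative to (596, 168): Δ = (-81.25, 23.00); |Δ| = √(-81.25² + 23.00²) ≈ 84.44.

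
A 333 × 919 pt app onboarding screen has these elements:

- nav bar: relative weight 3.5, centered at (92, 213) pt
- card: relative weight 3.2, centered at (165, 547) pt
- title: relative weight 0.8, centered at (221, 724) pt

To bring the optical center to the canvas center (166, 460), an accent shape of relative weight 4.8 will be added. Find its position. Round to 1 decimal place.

After adding the accent shape, total weight = 3.5 + 3.2 + 0.8 + 4.8 = 12.3.
x: need Σw·x = 12.3·166 = 2041.8. Existing = 3.5·92 + 3.2·165 + 0.8·221 = 1026.8. Remainder 1015.0 / 4.8 ≈ 211.46.
y: need Σw·y = 12.3·460 = 5658.0. Existing = 3.5·213 + 3.2·547 + 0.8·724 = 3075.1. Remainder 2582.9 / 4.8 ≈ 538.10.

(211.5, 538.1)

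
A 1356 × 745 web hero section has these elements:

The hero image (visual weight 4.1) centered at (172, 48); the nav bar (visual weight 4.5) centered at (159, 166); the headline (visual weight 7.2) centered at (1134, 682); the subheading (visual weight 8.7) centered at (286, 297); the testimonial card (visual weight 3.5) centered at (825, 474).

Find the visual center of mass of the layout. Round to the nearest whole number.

Weights sum to 4.1 + 4.5 + 7.2 + 8.7 + 3.5 = 28.0.
x: (4.1·172 + 4.5·159 + 7.2·1134 + 8.7·286 + 3.5·825) / 28.0 = 14961.2 / 28.0 ≈ 534.33
y: (4.1·48 + 4.5·166 + 7.2·682 + 8.7·297 + 3.5·474) / 28.0 = 10097.1 / 28.0 ≈ 360.61

(534, 361)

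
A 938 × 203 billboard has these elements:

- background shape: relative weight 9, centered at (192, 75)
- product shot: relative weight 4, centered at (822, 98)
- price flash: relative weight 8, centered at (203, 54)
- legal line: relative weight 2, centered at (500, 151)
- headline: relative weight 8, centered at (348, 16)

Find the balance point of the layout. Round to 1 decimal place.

Σw = 9 + 4 + 8 + 2 + 8 = 31.
x-moment: 9·192 + 4·822 + 8·203 + 2·500 + 8·348 = 10424; centroid 10424/31 ≈ 336.26.
y-moment: 9·75 + 4·98 + 8·54 + 2·151 + 8·16 = 1929; centroid 1929/31 ≈ 62.23.

(336.3, 62.2)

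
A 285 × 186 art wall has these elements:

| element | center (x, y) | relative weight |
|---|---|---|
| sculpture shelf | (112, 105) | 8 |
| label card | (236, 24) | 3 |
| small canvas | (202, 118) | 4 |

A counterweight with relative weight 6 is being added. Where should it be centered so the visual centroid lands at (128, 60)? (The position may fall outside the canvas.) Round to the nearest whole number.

(46, -21)

After adding the counterweight, total weight = 8 + 3 + 4 + 6 = 21.
x: need Σw·x = 21·128 = 2688. Existing = 8·112 + 3·236 + 4·202 = 2412. Remainder 276 / 6 ≈ 46.00.
y: need Σw·y = 21·60 = 1260. Existing = 8·105 + 3·24 + 4·118 = 1384. Remainder -124 / 6 ≈ -20.67.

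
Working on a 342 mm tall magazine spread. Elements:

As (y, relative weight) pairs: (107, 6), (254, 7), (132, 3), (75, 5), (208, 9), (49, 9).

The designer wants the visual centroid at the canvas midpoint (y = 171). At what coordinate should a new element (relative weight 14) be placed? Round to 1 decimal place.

y ≈ 254.2

New total weight: (6 + 7 + 3 + 5 + 9 + 9) + 14 = 53.
Along y: (5504 + 14·y) / 53 = 171 (existing moment 6·107 + 7·254 + 3·132 + 5·75 + 9·208 + 9·49 = 5504) ⇒ y = (9063 − 5504) / 14 ≈ 254.21.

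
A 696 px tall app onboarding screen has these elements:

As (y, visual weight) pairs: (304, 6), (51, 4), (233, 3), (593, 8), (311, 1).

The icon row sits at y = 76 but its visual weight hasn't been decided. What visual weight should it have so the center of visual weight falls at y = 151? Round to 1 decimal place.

Existing Σw = 22 (6 + 4 + 3 + 8 + 1); existing moment 6·304 + 4·51 + 3·233 + 8·593 + 1·311 = 7782.
Balance at y = 151 requires (7782 + w·76) / (22 + w) = 151.
So w = (151·22 − 7782)/(76 − 151) = -4460/-75 ≈ 59.47.

w ≈ 59.5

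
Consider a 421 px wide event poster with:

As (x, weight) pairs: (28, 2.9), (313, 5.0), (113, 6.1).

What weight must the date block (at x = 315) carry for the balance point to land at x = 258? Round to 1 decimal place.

w ≈ 22.4

Existing Σw = 14.0 (2.9 + 5.0 + 6.1); existing moment 2.9·28 + 5.0·313 + 6.1·113 = 2335.5.
For the centroid to hit 258: (2335.5 + w·315) / (14.0 + w) = 258.
So w = (258·14.0 − 2335.5)/(315 − 258) = 1276.5/57 ≈ 22.39.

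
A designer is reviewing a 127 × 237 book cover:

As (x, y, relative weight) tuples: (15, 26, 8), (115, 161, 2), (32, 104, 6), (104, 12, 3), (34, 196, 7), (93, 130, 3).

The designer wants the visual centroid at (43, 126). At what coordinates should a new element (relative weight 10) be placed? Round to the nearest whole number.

With the new element, Σw becomes 8 + 2 + 6 + 3 + 7 + 3 + 10 = 39.
x: need Σw·x = 39·43 = 1677. Existing = 8·15 + 2·115 + 6·32 + 3·104 + 7·34 + 3·93 = 1371. Remainder 306 / 10 ≈ 30.60.
y: need Σw·y = 39·126 = 4914. Existing = 8·26 + 2·161 + 6·104 + 3·12 + 7·196 + 3·130 = 2952. Remainder 1962 / 10 ≈ 196.20.

(31, 196)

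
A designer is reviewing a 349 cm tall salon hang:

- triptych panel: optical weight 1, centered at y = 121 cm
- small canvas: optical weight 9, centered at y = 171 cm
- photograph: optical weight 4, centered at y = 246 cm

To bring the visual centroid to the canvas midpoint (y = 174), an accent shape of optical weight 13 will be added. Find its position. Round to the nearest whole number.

With the accent shape, Σw becomes 1 + 9 + 4 + 13 = 27.
Along y: (2644 + 13·y) / 27 = 174 (existing moment 1·121 + 9·171 + 4·246 = 2644) ⇒ y = (4698 − 2644) / 13 ≈ 158.00.

y ≈ 158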